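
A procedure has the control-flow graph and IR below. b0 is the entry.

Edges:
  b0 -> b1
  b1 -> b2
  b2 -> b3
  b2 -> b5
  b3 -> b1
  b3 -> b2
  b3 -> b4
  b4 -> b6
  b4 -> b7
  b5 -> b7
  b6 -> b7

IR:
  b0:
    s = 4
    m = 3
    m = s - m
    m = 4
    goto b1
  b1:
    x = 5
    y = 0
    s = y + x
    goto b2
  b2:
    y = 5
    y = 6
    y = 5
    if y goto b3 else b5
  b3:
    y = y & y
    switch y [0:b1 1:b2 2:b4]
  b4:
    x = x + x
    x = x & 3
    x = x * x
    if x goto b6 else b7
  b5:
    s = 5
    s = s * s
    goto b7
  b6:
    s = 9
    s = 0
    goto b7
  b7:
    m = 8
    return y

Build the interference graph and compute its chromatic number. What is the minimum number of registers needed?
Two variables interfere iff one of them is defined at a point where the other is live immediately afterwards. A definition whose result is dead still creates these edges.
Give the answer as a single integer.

Block summaries:
  b0: {m,s} / ∅
  b1: {s,x,y} / ∅
  b2: {y} / ∅
  b3: {y} / {y}
  b4: {x} / {x}
  b5: {s} / ∅
  b6: {s} / ∅
  b7: {m} / {y}

Backward fixpoint:
  b0 li=∅ lo=∅
  b1 li=∅ lo={x}
  b2 li={x} lo={x,y}
  b3 li={x,y} lo={x,y}
  b4 li={x,y} lo={y}
  b5 li={y} lo={y}
  b6 li={y} lo={y}
  b7 li={y} lo=∅

Interfere edges:
  m: {s,y}
  s: {m,x,y}
  x: {s,y}
  y: {m,s,x}

Registers:
  {m,s,y} pairwise interfere (3-clique) ⇒ χ ≥ 3
  3-colouring: R0={s}  R1={y}  R2={m,x}
  χ = 3

Answer: 3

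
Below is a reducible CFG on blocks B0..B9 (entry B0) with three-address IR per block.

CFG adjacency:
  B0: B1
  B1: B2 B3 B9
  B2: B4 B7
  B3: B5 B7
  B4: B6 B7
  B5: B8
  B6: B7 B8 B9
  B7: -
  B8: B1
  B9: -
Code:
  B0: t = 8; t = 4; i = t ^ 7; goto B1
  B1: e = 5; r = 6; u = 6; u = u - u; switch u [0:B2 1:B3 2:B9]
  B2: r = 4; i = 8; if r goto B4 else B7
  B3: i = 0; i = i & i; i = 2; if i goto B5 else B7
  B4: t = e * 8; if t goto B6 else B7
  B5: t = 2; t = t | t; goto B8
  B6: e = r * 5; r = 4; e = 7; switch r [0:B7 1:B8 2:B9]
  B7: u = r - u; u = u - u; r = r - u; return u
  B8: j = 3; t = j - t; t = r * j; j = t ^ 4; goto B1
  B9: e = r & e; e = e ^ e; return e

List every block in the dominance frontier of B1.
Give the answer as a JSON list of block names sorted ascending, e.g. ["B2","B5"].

Answer: ["B1"]

Derivation:
idom tree: B1←B0 B2←B1 B3←B1 B4←B2 B5←B3 B6←B4 B7←B1 B8←B1 B9←B1
Join-block Dom:
  B1: preds {B0,B8}: {B0} ∩ {B0,B1,B8} = {B0}; idom=B0
  B7: preds {B2,B3,B4,B6}: {B0,B1,B2} ∩ {B0,B1,B3} ∩ {B0,B1,B2,B4} ∩ {B0,B1,B2,B4,B6} = {B0,B1}; idom=B1
  B8: preds {B5,B6}: {B0,B1,B3,B5} ∩ {B0,B1,B2,B4,B6} = {B0,B1}; idom=B1
  B9: preds {B1,B6}: {B0,B1} ∩ {B0,B1,B2,B4,B6} = {B0,B1}; idom=B1

DF walk-up:
  join B1 pred B0: · stop@B0
  join B1 pred B8: B8→B1 stop@B0
  join B7 pred B2: B2 stop@B1
  join B7 pred B3: B3 stop@B1
  join B7 pred B4: B4→B2 stop@B1
  join B7 pred B6: B6→B4→B2 stop@B1
  join B8 pred B5: B5→B3 stop@B1
  join B8 pred B6: B6→B4→B2 stop@B1
  join B9 pred B1: · stop@B1
  join B9 pred B6: B6→B4→B2 stop@B1
  B0 → ∅
  B1 → {B1}
  B2 → {B7,B8,B9}
  B3 → {B7,B8}
  B4 → {B7,B8,B9}
  B5 → {B8}
  B6 → {B7,B8,B9}
  B7 → ∅
  B8 → {B1}
  B9 → ∅

DF(B1) = ["B1"]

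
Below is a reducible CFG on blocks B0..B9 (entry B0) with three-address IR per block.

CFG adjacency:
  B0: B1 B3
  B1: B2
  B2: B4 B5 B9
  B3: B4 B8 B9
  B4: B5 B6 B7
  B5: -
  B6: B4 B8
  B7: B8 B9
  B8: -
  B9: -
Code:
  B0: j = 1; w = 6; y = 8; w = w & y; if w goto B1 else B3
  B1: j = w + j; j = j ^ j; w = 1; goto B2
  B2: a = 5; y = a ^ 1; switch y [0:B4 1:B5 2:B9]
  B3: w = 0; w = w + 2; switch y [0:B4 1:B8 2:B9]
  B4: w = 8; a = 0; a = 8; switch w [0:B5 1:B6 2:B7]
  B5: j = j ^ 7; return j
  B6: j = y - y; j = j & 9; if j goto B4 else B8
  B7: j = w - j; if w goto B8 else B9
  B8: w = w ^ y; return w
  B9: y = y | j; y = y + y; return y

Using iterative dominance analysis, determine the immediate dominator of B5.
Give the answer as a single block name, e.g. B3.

idom tree: B1←B0 B2←B1 B3←B0 B4←B0 B5←B0 B6←B4 B7←B4 B8←B0 B9←B0
Dom at joins:
  B4: preds {B2,B3,B6}: {B0,B1,B2} ∩ {B0,B3} ∩ {B0,B4,B6} = {B0}; idom=B0
  B5: preds {B2,B4}: {B0,B1,B2} ∩ {B0,B4} = {B0}; idom=B0
  B8: preds {B3,B6,B7}: {B0,B3} ∩ {B0,B4,B6} ∩ {B0,B4,B7} = {B0}; idom=B0
  B9: preds {B2,B3,B7}: {B0,B1,B2} ∩ {B0,B3} ∩ {B0,B4,B7} = {B0}; idom=B0

idom(B5) = B0

Answer: B0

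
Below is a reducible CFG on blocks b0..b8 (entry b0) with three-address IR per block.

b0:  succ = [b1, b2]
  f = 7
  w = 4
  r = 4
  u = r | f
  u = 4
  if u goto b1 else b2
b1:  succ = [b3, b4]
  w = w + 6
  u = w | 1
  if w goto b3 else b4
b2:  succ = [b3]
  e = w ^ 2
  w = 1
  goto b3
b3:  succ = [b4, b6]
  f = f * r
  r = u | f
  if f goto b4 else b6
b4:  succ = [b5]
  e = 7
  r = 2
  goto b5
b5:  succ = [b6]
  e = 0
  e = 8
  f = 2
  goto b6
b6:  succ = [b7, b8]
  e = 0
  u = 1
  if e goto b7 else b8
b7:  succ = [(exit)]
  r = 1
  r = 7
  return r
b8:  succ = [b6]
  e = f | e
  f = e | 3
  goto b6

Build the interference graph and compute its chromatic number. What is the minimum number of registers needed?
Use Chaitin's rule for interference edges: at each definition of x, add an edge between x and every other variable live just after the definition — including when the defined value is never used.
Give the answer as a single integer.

Answer: 4

Working:
Block summaries:
  b0 def {f,r,u,w} use ∅
  b1 def {u,w} use {w}
  b2 def {e,w} use {w}
  b3 def {f,r} use {f,r,u}
  b4 def {e,r} use ∅
  b5 def {e,f} use ∅
  b6 def {e,u} use ∅
  b7 def {r} use ∅
  b8 def {e,f} use {e,f}

Liveness:
  b0: in=∅ out={f,r,u,w}
  b1: in={f,r,w} out={f,r,u}
  b2: in={f,r,u,w} out={f,r,u}
  b3: in={f,r,u} out={f}
  b4: in=∅ out=∅
  b5: in=∅ out={f}
  b6: in={f} out={e,f}
  b7: in=∅ out=∅
  b8: in={e,f} out={f}

Interference:
  e↔{f,r,u}
  f↔{e,r,u,w}
  r↔{e,f,u,w}
  u↔{e,f,r,w}
  w↔{f,r,u}

Chromatic number:
  clique {e,f,r,u} ⇒ need ≥ 4
  assign e→R3 f→R0 r→R1 u→R2 w→R3 — no edge inside a register ⇒ χ ≤ 4
  χ = 4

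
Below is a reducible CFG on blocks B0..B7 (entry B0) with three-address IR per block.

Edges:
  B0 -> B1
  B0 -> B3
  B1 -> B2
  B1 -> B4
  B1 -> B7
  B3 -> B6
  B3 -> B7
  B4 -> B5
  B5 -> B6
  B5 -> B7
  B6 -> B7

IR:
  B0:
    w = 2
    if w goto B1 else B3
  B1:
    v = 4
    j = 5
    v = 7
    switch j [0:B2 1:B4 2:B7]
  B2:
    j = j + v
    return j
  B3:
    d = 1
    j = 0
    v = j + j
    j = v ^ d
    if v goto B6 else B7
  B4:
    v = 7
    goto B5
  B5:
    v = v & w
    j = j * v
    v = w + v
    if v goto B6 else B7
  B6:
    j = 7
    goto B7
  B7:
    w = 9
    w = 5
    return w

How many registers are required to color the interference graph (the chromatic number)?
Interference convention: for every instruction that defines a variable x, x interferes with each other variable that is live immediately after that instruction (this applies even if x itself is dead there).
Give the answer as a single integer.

def/use:
  B0: {w} / ∅
  B1: {j,v} / ∅
  B2: {j} / {j,v}
  B3: {d,j,v} / ∅
  B4: {v} / ∅
  B5: {j,v} / {j,v,w}
  B6: {j} / ∅
  B7: {w} / ∅

Live sets:
  live B0: ∅→{w}
  live B1: {w}→{j,v,w}
  live B2: {j,v}→∅
  live B3: ∅→∅
  live B4: {j,w}→{j,v,w}
  live B5: {j,v,w}→∅
  live B6: ∅→∅
  live B7: ∅→∅

Interfere edges:
  d: {j,v}
  j: {d,v,w}
  v: {d,j,w}
  w: {j,v}

Chromatic number:
  lower bound: {d,j,v} mutually conflict ⇒ χ ≥ 3
  assign d→r2 j→r0 v→r1 w→r2 — no edge inside a register ⇒ χ ≤ 3
  χ = 3

Answer: 3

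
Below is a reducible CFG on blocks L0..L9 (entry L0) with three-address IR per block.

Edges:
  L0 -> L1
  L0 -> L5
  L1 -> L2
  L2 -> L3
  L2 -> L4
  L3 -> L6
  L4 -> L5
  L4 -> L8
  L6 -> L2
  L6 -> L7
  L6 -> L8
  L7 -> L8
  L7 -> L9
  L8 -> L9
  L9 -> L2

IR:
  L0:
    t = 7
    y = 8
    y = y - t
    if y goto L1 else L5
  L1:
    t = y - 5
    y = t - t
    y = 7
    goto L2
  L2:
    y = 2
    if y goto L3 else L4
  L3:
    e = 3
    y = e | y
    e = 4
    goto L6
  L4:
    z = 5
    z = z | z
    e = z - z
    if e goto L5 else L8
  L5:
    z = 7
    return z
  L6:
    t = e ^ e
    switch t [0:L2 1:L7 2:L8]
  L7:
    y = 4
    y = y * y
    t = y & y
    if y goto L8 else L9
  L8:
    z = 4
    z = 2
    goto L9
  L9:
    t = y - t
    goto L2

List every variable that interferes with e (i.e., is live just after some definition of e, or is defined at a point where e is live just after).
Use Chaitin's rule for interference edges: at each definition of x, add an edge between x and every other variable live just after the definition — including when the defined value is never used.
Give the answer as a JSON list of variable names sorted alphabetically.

Answer: ["t", "y"]

Derivation:
Block summaries:
  L0: {t,y} / ∅
  L1: {t,y} / {y}
  L2: {y} / ∅
  L3: {e,y} / {y}
  L4: {e,z} / ∅
  L5: {z} / ∅
  L6: {t} / {e}
  L7: {t,y} / ∅
  L8: {z} / ∅
  L9: {t} / {t,y}

Liveness:
  L0 li=∅ lo={y}
  L1 li={y} lo={t}
  L2 li={t} lo={t,y}
  L3 li={y} lo={e,y}
  L4 li={t,y} lo={t,y}
  L5 li=∅ lo=∅
  L6 li={e,y} lo={t,y}
  L7 li=∅ lo={t,y}
  L8 li={t,y} lo={t,y}
  L9 li={t,y} lo={t}

Interference:
  e↔{t,y}
  t↔{e,y,z}
  y↔{e,t,z}
  z↔{t,y}

N(e) = ["t", "y"]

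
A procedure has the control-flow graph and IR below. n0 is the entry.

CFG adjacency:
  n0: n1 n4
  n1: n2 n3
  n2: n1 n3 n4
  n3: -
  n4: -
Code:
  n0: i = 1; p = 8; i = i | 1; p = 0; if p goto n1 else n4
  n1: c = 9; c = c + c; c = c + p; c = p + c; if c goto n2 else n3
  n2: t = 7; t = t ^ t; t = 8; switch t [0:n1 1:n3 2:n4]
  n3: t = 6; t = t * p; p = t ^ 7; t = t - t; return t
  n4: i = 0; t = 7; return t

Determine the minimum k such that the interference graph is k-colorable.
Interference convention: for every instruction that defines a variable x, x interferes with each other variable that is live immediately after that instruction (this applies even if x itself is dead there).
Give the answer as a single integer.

Answer: 2

Derivation:
def/use:
  n0: {i,p} / ∅
  n1: {c} / {p}
  n2: {t} / ∅
  n3: {p,t} / {p}
  n4: {i,t} / ∅

Backward fixpoint:
  live n0: ∅→{p}
  live n1: {p}→{p}
  live n2: {p}→{p}
  live n3: {p}→∅
  live n4: ∅→∅

Interfere edges:
  c↔{p}
  i↔{p}
  p↔{c,i,t}
  t↔{p}

Registers:
  clique {c,p} ⇒ need ≥ 2
  2-colouring: R0={p}  R1={c,i,t}
  χ = 2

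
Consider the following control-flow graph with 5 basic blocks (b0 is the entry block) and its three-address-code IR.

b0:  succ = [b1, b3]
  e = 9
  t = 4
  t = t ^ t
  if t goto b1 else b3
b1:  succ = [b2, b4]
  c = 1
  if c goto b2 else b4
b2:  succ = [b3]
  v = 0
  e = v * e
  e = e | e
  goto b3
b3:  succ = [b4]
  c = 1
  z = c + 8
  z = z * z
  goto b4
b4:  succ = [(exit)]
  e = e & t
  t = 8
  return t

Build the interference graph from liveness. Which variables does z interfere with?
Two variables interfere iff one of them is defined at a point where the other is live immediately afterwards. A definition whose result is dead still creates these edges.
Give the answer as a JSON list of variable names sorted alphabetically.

Per-block:
  b0 def {e,t} use ∅
  b1 def {c} use ∅
  b2 def {e,v} use {e}
  b3 def {c,z} use ∅
  b4 def {e,t} use {e,t}

Backward fixpoint:
  live b0: ∅→{e,t}
  live b1: {e,t}→{e,t}
  live b2: {e,t}→{e,t}
  live b3: {e,t}→{e,t}
  live b4: {e,t}→∅

Interference:
  c↔{e,t}
  e↔{c,t,v,z}
  t↔{c,e,v,z}
  v↔{e,t}
  z↔{e,t}

N(z) = ["e", "t"]

Answer: ["e", "t"]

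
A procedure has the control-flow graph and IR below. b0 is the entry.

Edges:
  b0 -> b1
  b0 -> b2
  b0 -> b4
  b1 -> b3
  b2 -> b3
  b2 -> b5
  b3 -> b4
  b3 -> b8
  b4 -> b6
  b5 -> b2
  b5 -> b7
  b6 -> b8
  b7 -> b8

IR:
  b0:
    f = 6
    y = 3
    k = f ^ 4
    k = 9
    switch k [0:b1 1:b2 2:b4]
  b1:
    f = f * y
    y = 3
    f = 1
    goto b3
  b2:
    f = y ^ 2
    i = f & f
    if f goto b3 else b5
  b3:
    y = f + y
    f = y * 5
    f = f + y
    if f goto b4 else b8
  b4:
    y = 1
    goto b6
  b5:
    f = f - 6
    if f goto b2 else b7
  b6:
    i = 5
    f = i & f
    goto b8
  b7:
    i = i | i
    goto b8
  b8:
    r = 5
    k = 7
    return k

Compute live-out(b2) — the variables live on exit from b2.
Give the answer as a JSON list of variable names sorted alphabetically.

Answer: ["f", "i", "y"]

Working:
Per-block:
  b0: {f,k,y} / ∅
  b1: {f,y} / {f,y}
  b2: {f,i} / {y}
  b3: {f,y} / {f,y}
  b4: {y} / ∅
  b5: {f} / {f}
  b6: {f,i} / {f}
  b7: {i} / {i}
  b8: {k,r} / ∅

Live sets:
  b0: in=∅ out={f,y}
  b1: in={f,y} out={f,y}
  b2: in={y} out={f,i,y}
  b3: in={f,y} out={f}
  b4: in={f} out={f}
  b5: in={f,i,y} out={i,y}
  b6: in={f} out=∅
  b7: in={i} out=∅
  b8: in=∅ out=∅

live-out(b2) = ["f", "i", "y"]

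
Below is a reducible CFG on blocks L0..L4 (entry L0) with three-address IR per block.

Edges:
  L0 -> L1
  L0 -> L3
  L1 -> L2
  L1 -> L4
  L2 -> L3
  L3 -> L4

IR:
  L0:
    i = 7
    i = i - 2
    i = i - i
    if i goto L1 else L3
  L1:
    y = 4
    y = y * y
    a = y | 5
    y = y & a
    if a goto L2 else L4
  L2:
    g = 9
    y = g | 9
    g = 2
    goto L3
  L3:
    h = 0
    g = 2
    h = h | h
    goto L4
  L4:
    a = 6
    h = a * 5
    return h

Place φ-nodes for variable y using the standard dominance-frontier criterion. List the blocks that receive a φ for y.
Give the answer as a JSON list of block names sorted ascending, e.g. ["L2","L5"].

Answer: ["L3", "L4"]

Analysis:
idom tree: L1←L0 L2←L1 L3←L0 L4←L0
Dom∩ at merges:
  L3: preds {L0,L2}: {L0} ∩ {L0,L1,L2} = {L0}; idom=L0
  L4: preds {L1,L3}: {L0,L1} ∩ {L0,L3} = {L0}; idom=L0

DF derivation:
  L3←L0: walk · to L0
  L3←L2: walk L2→L1 to L0
  L4←L1: walk L1 to L0
  L4←L3: walk L3 to L0
  L0: DF=∅
  L1: DF={L3,L4}
  L2: DF={L3}
  L3: DF={L4}
  L4: DF=∅

φ for y: defs {L1,L2}
  DF⁺ = {L3,L4}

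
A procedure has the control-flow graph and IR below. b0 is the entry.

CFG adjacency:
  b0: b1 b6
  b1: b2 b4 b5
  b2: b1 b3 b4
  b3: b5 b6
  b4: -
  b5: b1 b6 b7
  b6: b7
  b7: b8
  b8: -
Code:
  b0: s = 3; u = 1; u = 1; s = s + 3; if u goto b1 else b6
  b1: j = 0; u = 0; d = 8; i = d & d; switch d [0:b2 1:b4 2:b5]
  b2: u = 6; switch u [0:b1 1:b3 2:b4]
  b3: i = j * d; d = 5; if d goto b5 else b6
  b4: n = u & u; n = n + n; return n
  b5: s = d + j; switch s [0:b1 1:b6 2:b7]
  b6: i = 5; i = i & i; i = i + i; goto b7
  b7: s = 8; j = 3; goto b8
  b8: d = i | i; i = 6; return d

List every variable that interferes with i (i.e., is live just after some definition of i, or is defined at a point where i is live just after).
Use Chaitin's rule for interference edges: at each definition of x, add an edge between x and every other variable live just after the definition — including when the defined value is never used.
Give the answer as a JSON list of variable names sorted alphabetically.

def/use:
  b0: def={s,u} ue=∅
  b1: def={d,i,j,u} ue=∅
  b2: def={u} ue=∅
  b3: def={d,i} ue={d,j}
  b4: def={n} ue={u}
  b5: def={s} ue={d,j}
  b6: def={i} ue=∅
  b7: def={j,s} ue=∅
  b8: def={d,i} ue={i}

Live sets:
  live b0: ∅→∅
  live b1: ∅→{d,i,j,u}
  live b2: {d,j}→{d,j,u}
  live b3: {d,j}→{d,i,j}
  live b4: {u}→∅
  live b5: {d,i,j}→{i}
  live b6: ∅→{i}
  live b7: {i}→{i}
  live b8: {i}→∅

Interfere edges:
  d: {i,j,u}
  i: {d,j,s,u}
  j: {d,i,u}
  n: ∅
  s: {i,u}
  u: {d,i,j,s}

N(i) = ["d", "j", "s", "u"]

Answer: ["d", "j", "s", "u"]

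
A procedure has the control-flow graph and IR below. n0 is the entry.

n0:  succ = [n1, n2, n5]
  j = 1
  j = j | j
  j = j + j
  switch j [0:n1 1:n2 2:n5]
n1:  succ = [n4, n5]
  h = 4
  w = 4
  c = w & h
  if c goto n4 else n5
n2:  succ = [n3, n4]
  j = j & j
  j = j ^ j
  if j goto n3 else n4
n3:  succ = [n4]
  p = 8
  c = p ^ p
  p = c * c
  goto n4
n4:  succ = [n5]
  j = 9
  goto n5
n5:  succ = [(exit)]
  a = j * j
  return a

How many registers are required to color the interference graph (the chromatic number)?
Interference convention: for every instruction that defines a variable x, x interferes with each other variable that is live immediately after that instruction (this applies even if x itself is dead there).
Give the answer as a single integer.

Answer: 3

Derivation:
Block summaries:
  n0: def={j} ue=∅
  n1: def={c,h,w} ue=∅
  n2: def={j} ue={j}
  n3: def={c,p} ue=∅
  n4: def={j} ue=∅
  n5: def={a} ue={j}

Liveness:
  n0: in=∅ out={j}
  n1: in={j} out={j}
  n2: in={j} out=∅
  n3: in=∅ out=∅
  n4: in=∅ out={j}
  n5: in={j} out=∅

Conflict graph:
  a — ∅
  c — {j}
  h — {j,w}
  j — {c,h,w}
  p — ∅
  w — {h,j}

Chromatic number:
  lower bound: {h,j,w} mutually conflict ⇒ χ ≥ 3
  3-colouring: r0={a,j,p}  r1={c,h}  r2={w}
  χ = 3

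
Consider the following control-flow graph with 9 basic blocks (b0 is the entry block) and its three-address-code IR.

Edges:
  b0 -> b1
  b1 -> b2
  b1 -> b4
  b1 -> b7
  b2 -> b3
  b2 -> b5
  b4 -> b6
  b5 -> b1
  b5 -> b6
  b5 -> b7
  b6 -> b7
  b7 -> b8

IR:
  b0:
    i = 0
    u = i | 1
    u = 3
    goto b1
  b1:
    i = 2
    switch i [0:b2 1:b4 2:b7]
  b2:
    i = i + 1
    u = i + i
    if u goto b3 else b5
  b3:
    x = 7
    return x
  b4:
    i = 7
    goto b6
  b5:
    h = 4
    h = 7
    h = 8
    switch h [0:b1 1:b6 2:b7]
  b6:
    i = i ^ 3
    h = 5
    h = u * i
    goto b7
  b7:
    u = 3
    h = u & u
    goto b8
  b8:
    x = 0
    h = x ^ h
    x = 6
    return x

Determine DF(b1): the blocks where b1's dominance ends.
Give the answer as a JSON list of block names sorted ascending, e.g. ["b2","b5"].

Answer: ["b1"]

Analysis:
idom tree: b1←b0 b2←b1 b3←b2 b4←b1 b5←b2 b6←b1 b7←b1 b8←b7
Dom at joins:
  b1: preds {b0,b5}: {b0} ∩ {b0,b1,b2,b5} = {b0}; idom=b0
  b6: preds {b4,b5}: {b0,b1,b4} ∩ {b0,b1,b2,b5} = {b0,b1}; idom=b1
  b7: preds {b1,b5,b6}: {b0,b1} ∩ {b0,b1,b2,b5} ∩ {b0,b1,b6} = {b0,b1}; idom=b1

DF walk-up:
  b1←b0: walk · to b0
  b1←b5: walk b5→b2→b1 to b0
  b6←b4: walk b4 to b1
  b6←b5: walk b5→b2 to b1
  b7←b1: walk · to b1
  b7←b5: walk b5→b2 to b1
  b7←b6: walk b6 to b1
  b0 → ∅
  b1 → {b1}
  b2 → {b1,b6,b7}
  b3 → ∅
  b4 → {b6}
  b5 → {b1,b6,b7}
  b6 → {b7}
  b7 → ∅
  b8 → ∅

DF(b1) = ["b1"]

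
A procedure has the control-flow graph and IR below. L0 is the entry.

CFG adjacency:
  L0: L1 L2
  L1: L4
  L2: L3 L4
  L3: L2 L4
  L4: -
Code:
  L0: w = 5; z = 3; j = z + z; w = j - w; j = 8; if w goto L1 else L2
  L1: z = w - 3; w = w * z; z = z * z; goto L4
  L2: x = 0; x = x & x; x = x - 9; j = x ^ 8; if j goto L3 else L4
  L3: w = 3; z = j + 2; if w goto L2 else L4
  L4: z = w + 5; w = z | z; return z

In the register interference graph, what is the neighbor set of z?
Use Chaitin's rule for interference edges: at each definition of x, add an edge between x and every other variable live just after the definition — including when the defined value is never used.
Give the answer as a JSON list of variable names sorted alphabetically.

Answer: ["w"]

Derivation:
Block summaries:
  L0: def={j,w,z} ue=∅
  L1: def={w,z} ue={w}
  L2: def={j,x} ue=∅
  L3: def={w,z} ue={j}
  L4: def={w,z} ue={w}

Live sets:
  L0: in=∅ out={w}
  L1: in={w} out={w}
  L2: in={w} out={j,w}
  L3: in={j} out={w}
  L4: in={w} out=∅

Conflict graph:
  j↔{w}
  w↔{j,x,z}
  x↔{w}
  z↔{w}

N(z) = ["w"]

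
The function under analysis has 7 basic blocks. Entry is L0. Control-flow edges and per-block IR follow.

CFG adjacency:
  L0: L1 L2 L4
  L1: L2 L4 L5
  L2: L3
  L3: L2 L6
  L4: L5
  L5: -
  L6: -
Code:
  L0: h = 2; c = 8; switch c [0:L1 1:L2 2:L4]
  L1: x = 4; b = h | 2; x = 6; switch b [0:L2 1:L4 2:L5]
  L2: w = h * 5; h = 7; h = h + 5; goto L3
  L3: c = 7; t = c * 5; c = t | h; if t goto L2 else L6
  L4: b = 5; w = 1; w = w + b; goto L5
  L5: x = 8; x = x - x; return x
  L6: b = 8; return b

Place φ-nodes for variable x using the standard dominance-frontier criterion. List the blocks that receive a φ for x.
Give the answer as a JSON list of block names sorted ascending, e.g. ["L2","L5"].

idom tree: L1←L0 L2←L0 L3←L2 L4←L0 L5←L0 L6←L3
Join-block Dom:
  L2: preds {L0,L1,L3}: {L0} ∩ {L0,L1} ∩ {L0,L2,L3} = {L0}; idom=L0
  L4: preds {L0,L1}: {L0} ∩ {L0,L1} = {L0}; idom=L0
  L5: preds {L1,L4}: {L0,L1} ∩ {L0,L4} = {L0}; idom=L0

Frontier:
  join L2 pred L0: · stop@L0
  join L2 pred L1: L1 stop@L0
  join L2 pred L3: L3→L2 stop@L0
  join L4 pred L0: · stop@L0
  join L4 pred L1: L1 stop@L0
  join L5 pred L1: L1 stop@L0
  join L5 pred L4: L4 stop@L0
  L0 → ∅
  L1 → {L2,L4,L5}
  L2 → {L2}
  L3 → {L2}
  L4 → {L5}
  L5 → ∅
  L6 → ∅

φ for x: defs {L1,L5}
  DF⁺ = {L2,L4,L5}

Answer: ["L2", "L4", "L5"]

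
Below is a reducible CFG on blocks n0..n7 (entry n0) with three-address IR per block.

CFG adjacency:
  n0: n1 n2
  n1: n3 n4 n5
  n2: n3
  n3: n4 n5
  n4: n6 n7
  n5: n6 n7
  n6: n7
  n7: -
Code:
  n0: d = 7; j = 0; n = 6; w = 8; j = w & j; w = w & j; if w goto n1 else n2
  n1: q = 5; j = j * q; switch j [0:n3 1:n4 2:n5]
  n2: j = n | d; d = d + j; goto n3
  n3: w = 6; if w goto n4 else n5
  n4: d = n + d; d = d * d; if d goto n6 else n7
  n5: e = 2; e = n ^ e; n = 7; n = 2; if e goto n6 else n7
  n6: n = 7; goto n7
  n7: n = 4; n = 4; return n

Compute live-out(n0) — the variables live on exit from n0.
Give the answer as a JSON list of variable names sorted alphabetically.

Block summaries:
  n0: def={d,j,n,w} ue=∅
  n1: def={j,q} ue={j}
  n2: def={d,j} ue={d,n}
  n3: def={w} ue=∅
  n4: def={d} ue={d,n}
  n5: def={e,n} ue={n}
  n6: def={n} ue=∅
  n7: def={n} ue=∅

Backward fixpoint:
  n0 li=∅ lo={d,j,n}
  n1 li={d,j,n} lo={d,n}
  n2 li={d,n} lo={d,n}
  n3 li={d,n} lo={d,n}
  n4 li={d,n} lo=∅
  n5 li={n} lo=∅
  n6 li=∅ lo=∅
  n7 li=∅ lo=∅

live-out(n0) = ["d", "j", "n"]

Answer: ["d", "j", "n"]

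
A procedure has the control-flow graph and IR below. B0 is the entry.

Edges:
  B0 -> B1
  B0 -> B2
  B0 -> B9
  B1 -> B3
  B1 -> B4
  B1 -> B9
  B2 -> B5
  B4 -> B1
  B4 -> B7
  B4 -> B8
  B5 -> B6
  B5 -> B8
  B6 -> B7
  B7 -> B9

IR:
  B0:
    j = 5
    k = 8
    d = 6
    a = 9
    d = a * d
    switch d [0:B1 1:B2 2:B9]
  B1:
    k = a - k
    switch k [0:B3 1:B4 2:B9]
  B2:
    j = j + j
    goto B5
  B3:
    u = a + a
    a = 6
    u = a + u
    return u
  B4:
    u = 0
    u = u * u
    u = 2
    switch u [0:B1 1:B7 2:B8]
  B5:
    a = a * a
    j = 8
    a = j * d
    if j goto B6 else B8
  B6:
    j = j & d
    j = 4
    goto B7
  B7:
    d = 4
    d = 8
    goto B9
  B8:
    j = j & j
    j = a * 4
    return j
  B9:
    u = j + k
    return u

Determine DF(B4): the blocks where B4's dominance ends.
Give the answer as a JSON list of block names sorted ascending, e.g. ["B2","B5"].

Answer: ["B1", "B7", "B8"]

Working:
idom tree: B1←B0 B2←B0 B3←B1 B4←B1 B5←B2 B6←B5 B7←B0 B8←B0 B9←B0
Join-block Dom:
  B1: preds {B0,B4}: {B0} ∩ {B0,B1,B4} = {B0}; idom=B0
  B7: preds {B4,B6}: {B0,B1,B4} ∩ {B0,B2,B5,B6} = {B0}; idom=B0
  B8: preds {B4,B5}: {B0,B1,B4} ∩ {B0,B2,B5} = {B0}; idom=B0
  B9: preds {B0,B1,B7}: {B0} ∩ {B0,B1} ∩ {B0,B7} = {B0}; idom=B0

Frontier:
  B1←B0: walk · to B0
  B1←B4: walk B4→B1 to B0
  B7←B4: walk B4→B1 to B0
  B7←B6: walk B6→B5→B2 to B0
  B8←B4: walk B4→B1 to B0
  B8←B5: walk B5→B2 to B0
  B9←B0: walk · to B0
  B9←B1: walk B1 to B0
  B9←B7: walk B7 to B0
  B0: DF=∅
  B1: DF={B1,B7,B8,B9}
  B2: DF={B7,B8}
  B3: DF=∅
  B4: DF={B1,B7,B8}
  B5: DF={B7,B8}
  B6: DF={B7}
  B7: DF={B9}
  B8: DF=∅
  B9: DF=∅

DF(B4) = ["B1", "B7", "B8"]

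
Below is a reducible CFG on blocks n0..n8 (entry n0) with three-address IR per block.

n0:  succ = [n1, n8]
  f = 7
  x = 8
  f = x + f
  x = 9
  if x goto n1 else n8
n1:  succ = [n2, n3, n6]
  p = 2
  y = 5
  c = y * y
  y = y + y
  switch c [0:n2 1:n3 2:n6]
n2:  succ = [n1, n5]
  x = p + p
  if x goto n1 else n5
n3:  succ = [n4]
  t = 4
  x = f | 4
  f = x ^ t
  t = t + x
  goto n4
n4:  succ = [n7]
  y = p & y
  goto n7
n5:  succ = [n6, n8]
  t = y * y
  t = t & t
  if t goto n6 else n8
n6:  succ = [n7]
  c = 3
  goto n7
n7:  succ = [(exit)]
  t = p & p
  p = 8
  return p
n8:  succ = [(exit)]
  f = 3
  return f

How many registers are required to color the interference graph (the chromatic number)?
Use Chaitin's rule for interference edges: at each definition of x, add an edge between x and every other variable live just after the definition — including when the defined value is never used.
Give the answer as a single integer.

Per-block:
  n0 def {f,x} use ∅
  n1 def {c,p,y} use ∅
  n2 def {x} use {p}
  n3 def {f,t,x} use {f}
  n4 def {y} use {p,y}
  n5 def {t} use {y}
  n6 def {c} use ∅
  n7 def {p,t} use {p}
  n8 def {f} use ∅

Live sets:
  n0: in=∅ out={f}
  n1: in={f} out={f,p,y}
  n2: in={f,p,y} out={f,p,y}
  n3: in={f,p,y} out={p,y}
  n4: in={p,y} out={p}
  n5: in={p,y} out={p}
  n6: in={p} out={p}
  n7: in={p} out=∅
  n8: in=∅ out=∅

Interference:
  c — {f,p,y}
  f — {c,p,t,x,y}
  p — {c,f,t,x,y}
  t — {f,p,x,y}
  x — {f,p,t,y}
  y — {c,f,p,t,x}

Chromatic number:
  lower bound: {f,p,t,x,y} mutually conflict ⇒ χ ≥ 5
  5-colouring: R0={f}  R1={p}  R2={y}  R3={c,t}  R4={x}
  χ = 5

Answer: 5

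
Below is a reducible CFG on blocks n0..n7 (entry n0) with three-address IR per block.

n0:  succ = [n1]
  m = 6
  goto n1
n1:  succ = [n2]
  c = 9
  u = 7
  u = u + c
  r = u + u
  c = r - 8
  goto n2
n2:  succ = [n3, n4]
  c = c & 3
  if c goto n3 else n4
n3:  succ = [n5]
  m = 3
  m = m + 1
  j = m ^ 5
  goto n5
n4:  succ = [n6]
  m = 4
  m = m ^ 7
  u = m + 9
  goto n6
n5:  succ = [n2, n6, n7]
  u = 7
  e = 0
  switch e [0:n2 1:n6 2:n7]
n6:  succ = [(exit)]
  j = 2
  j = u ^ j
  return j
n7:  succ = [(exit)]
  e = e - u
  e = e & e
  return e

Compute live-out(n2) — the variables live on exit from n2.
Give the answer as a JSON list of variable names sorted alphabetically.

def/use:
  n0: {m} / ∅
  n1: {c,r,u} / ∅
  n2: {c} / {c}
  n3: {j,m} / ∅
  n4: {m,u} / ∅
  n5: {e,u} / ∅
  n6: {j} / {u}
  n7: {e} / {e,u}

Liveness:
  live n0: ∅→∅
  live n1: ∅→{c}
  live n2: {c}→{c}
  live n3: {c}→{c}
  live n4: ∅→{u}
  live n5: {c}→{c,e,u}
  live n6: {u}→∅
  live n7: {e,u}→∅

live-out(n2) = ["c"]

Answer: ["c"]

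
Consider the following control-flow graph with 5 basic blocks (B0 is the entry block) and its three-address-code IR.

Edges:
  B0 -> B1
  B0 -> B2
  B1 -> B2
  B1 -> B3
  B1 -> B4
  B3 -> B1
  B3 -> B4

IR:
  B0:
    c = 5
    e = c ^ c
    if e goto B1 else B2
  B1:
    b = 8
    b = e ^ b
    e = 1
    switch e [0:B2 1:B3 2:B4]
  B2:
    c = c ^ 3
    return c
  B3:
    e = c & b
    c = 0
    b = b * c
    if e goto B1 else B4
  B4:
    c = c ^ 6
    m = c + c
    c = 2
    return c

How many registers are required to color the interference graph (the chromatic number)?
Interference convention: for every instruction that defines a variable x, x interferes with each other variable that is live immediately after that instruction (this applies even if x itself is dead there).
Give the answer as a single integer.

Answer: 3

Derivation:
Block summaries:
  B0: def={c,e} ue=∅
  B1: def={b,e} ue={e}
  B2: def={c} ue={c}
  B3: def={b,c,e} ue={b,c}
  B4: def={c,m} ue={c}

Backward fixpoint:
  B0 li=∅ lo={c,e}
  B1 li={c,e} lo={b,c}
  B2 li={c} lo=∅
  B3 li={b,c} lo={c,e}
  B4 li={c} lo=∅

Interference:
  b↔{c,e}
  c↔{b,e}
  e↔{b,c}
  m↔∅

Chromatic number:
  lower bound: {b,c,e} mutually conflict ⇒ χ ≥ 3
  assign b→r0 c→r1 e→r2 m→r0 — no edge inside a register ⇒ χ ≤ 3
  χ = 3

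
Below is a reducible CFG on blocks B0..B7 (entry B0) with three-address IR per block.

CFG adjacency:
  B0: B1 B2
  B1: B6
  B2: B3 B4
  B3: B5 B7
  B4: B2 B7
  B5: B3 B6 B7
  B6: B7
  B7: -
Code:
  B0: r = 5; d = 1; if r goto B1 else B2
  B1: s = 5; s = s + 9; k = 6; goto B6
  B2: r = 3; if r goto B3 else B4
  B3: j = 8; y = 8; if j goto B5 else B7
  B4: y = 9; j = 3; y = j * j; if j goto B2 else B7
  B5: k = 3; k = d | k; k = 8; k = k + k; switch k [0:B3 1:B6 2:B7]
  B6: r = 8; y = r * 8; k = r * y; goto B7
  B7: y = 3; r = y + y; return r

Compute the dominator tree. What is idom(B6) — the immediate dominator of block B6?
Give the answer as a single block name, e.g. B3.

Answer: B0

Analysis:
idom tree: B1←B0 B2←B0 B3←B2 B4←B2 B5←B3 B6←B0 B7←B0
Join-block Dom:
  B2: preds {B0,B4}: {B0} ∩ {B0,B2,B4} = {B0}; idom=B0
  B3: preds {B2,B5}: {B0,B2} ∩ {B0,B2,B3,B5} = {B0,B2}; idom=B2
  B6: preds {B1,B5}: {B0,B1} ∩ {B0,B2,B3,B5} = {B0}; idom=B0
  B7: preds {B3,B4,B5,B6}: {B0,B2,B3} ∩ {B0,B2,B4} ∩ {B0,B2,B3,B5} ∩ {B0,B6} = {B0}; idom=B0

idom(B6) = B0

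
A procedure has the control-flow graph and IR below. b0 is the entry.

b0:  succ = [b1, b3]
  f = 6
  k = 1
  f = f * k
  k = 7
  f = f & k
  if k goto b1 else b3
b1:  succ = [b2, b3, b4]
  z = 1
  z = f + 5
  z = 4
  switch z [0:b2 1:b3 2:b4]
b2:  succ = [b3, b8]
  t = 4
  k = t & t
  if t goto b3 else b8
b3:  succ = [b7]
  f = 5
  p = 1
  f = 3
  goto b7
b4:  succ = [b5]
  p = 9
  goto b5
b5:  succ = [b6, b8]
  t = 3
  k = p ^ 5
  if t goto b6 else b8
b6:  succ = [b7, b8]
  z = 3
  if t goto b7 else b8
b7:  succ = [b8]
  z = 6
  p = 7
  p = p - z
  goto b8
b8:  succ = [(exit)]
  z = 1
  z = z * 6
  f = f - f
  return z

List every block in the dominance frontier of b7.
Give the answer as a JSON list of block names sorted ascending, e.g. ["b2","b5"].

idom tree: b1←b0 b2←b1 b3←b0 b4←b1 b5←b4 b6←b5 b7←b0 b8←b0
Join-block Dom:
  b3: preds {b0,b1,b2}: {b0} ∩ {b0,b1} ∩ {b0,b1,b2} = {b0}; idom=b0
  b7: preds {b3,b6}: {b0,b3} ∩ {b0,b1,b4,b5,b6} = {b0}; idom=b0
  b8: preds {b2,b5,b6,b7}: {b0,b1,b2} ∩ {b0,b1,b4,b5} ∩ {b0,b1,b4,b5,b6} ∩ {b0,b7} = {b0}; idom=b0

DF walk-up:
  join b3 pred b0: · stop@b0
  join b3 pred b1: b1 stop@b0
  join b3 pred b2: b2→b1 stop@b0
  join b7 pred b3: b3 stop@b0
  join b7 pred b6: b6→b5→b4→b1 stop@b0
  join b8 pred b2: b2→b1 stop@b0
  join b8 pred b5: b5→b4→b1 stop@b0
  join b8 pred b6: b6→b5→b4→b1 stop@b0
  join b8 pred b7: b7 stop@b0
  DF(b0)=∅
  DF(b1)={b3,b7,b8}
  DF(b2)={b3,b8}
  DF(b3)={b7}
  DF(b4)={b7,b8}
  DF(b5)={b7,b8}
  DF(b6)={b7,b8}
  DF(b7)={b8}
  DF(b8)=∅

DF(b7) = ["b8"]

Answer: ["b8"]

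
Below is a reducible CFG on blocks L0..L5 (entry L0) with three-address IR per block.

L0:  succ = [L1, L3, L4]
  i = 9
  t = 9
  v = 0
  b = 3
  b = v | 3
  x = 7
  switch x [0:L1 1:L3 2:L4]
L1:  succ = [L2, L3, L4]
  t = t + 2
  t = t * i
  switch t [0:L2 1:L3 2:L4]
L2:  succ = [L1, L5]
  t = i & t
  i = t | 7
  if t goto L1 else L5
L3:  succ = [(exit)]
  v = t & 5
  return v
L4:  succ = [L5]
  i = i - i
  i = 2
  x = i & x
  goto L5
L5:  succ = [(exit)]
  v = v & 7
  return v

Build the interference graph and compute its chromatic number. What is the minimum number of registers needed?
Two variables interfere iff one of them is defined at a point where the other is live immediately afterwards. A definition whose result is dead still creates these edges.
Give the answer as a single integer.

def/use:
  L0 def {b,i,t,v,x} use ∅
  L1 def {t} use {i,t}
  L2 def {i,t} use {i,t}
  L3 def {v} use {t}
  L4 def {i,x} use {i,x}
  L5 def {v} use {v}

Liveness:
  live L0: ∅→{i,t,v,x}
  live L1: {i,t,v,x}→{i,t,v,x}
  live L2: {i,t,v,x}→{i,t,v,x}
  live L3: {t}→∅
  live L4: {i,v,x}→{v}
  live L5: {v}→∅

Interfere edges:
  b↔{i,t,v}
  i↔{b,t,v,x}
  t↔{b,i,v,x}
  v↔{b,i,t,x}
  x↔{i,t,v}

Colouring:
  lower bound: {b,i,t,v} mutually conflict ⇒ χ ≥ 4
  4-colouring: R0={i}  R1={t}  R2={v}  R3={b,x}
  χ = 4

Answer: 4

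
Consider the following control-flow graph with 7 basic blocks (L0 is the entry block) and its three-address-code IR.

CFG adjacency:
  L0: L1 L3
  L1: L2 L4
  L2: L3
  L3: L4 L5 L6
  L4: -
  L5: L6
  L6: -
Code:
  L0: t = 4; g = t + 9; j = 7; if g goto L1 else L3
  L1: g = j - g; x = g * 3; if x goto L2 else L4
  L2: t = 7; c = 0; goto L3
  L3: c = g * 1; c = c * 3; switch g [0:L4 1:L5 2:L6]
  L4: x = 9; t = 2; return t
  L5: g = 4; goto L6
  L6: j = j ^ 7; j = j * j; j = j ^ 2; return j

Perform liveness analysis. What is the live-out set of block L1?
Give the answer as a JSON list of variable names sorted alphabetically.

Per-block:
  L0 def {g,j,t} use ∅
  L1 def {g,x} use {g,j}
  L2 def {c,t} use ∅
  L3 def {c} use {g}
  L4 def {t,x} use ∅
  L5 def {g} use ∅
  L6 def {j} use {j}

Backward fixpoint:
  live L0: ∅→{g,j}
  live L1: {g,j}→{g,j}
  live L2: {g,j}→{g,j}
  live L3: {g,j}→{j}
  live L4: ∅→∅
  live L5: {j}→{j}
  live L6: {j}→∅

live-out(L1) = ["g", "j"]

Answer: ["g", "j"]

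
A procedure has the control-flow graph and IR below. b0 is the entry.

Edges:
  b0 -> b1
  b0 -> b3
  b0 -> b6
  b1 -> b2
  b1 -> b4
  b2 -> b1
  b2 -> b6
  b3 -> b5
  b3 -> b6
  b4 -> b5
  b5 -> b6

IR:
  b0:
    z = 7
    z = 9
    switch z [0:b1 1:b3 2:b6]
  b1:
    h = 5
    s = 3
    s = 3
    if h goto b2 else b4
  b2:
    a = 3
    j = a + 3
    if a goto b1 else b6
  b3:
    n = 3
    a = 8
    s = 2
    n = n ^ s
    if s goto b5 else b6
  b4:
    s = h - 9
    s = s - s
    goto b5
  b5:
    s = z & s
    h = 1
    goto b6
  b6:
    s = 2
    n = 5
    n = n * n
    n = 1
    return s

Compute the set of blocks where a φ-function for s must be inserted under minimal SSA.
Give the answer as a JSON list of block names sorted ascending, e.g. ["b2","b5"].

Answer: ["b1", "b5", "b6"]

Working:
idom tree: b1←b0 b2←b1 b3←b0 b4←b1 b5←b0 b6←b0
Dom∩ at merges:
  b1: preds {b0,b2}: {b0} ∩ {b0,b1,b2} = {b0}; idom=b0
  b5: preds {b3,b4}: {b0,b3} ∩ {b0,b1,b4} = {b0}; idom=b0
  b6: preds {b0,b2,b3,b5}: {b0} ∩ {b0,b1,b2} ∩ {b0,b3} ∩ {b0,b5} = {b0}; idom=b0

Frontier:
  join b1 pred b0: · stop@b0
  join b1 pred b2: b2→b1 stop@b0
  join b5 pred b3: b3 stop@b0
  join b5 pred b4: b4→b1 stop@b0
  join b6 pred b0: · stop@b0
  join b6 pred b2: b2→b1 stop@b0
  join b6 pred b3: b3 stop@b0
  join b6 pred b5: b5 stop@b0
  b0: DF=∅
  b1: DF={b1,b5,b6}
  b2: DF={b1,b6}
  b3: DF={b5,b6}
  b4: DF={b5}
  b5: DF={b6}
  b6: DF=∅

φ for s: defs {b1,b3,b4,b5,b6}
  DF⁺ = {b1,b5,b6}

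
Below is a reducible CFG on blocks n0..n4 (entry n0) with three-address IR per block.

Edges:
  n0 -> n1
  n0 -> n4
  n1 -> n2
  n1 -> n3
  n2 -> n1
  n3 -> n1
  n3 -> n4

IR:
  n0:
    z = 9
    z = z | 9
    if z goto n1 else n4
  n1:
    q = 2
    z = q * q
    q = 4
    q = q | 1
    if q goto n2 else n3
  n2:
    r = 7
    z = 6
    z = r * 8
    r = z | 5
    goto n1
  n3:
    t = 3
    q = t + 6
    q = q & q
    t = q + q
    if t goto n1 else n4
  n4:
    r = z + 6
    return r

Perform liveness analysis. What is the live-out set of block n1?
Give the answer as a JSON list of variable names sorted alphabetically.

Block summaries:
  n0: {z} / ∅
  n1: {q,z} / ∅
  n2: {r,z} / ∅
  n3: {q,t} / ∅
  n4: {r} / {z}

Live sets:
  n0: in=∅ out={z}
  n1: in=∅ out={z}
  n2: in=∅ out=∅
  n3: in={z} out={z}
  n4: in={z} out=∅

live-out(n1) = ["z"]

Answer: ["z"]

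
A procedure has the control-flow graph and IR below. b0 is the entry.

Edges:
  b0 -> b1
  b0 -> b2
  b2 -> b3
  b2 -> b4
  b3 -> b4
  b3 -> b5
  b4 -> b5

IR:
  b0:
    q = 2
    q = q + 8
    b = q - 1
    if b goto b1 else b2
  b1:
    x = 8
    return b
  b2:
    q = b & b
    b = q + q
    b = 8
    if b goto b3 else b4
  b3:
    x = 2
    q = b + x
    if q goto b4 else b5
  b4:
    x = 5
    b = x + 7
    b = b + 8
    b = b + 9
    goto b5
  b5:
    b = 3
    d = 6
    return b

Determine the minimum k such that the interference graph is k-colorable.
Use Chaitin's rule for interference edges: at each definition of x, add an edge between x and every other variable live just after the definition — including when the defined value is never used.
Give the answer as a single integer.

Answer: 2

Analysis:
Block summaries:
  b0: def={b,q} ue=∅
  b1: def={x} ue={b}
  b2: def={b,q} ue={b}
  b3: def={q,x} ue={b}
  b4: def={b,x} ue=∅
  b5: def={b,d} ue=∅

Liveness:
  b0 li=∅ lo={b}
  b1 li={b} lo=∅
  b2 li={b} lo={b}
  b3 li={b} lo=∅
  b4 li=∅ lo=∅
  b5 li=∅ lo=∅

Conflict graph:
  b: {d,x}
  d: {b}
  q: ∅
  x: {b}

Registers:
  clique {b,d} ⇒ need ≥ 2
  2-colouring: R0={b,q}  R1={d,x}
  χ = 2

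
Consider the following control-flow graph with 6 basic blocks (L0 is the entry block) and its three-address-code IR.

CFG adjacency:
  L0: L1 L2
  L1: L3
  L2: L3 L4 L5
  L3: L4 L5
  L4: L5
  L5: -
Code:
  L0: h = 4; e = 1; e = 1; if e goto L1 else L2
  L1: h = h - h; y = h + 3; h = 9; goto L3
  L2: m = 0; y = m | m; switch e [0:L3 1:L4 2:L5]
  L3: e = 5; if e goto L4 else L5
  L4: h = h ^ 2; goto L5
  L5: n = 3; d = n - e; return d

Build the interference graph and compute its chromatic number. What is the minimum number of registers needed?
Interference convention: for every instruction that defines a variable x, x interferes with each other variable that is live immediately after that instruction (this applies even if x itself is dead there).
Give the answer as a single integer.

Answer: 3

Analysis:
def/use:
  L0 def {e,h} use ∅
  L1 def {h,y} use {h}
  L2 def {m,y} use {e}
  L3 def {e} use ∅
  L4 def {h} use {h}
  L5 def {d,n} use {e}

Live sets:
  live L0: ∅→{e,h}
  live L1: {h}→{h}
  live L2: {e,h}→{e,h}
  live L3: {h}→{e,h}
  live L4: {e,h}→{e}
  live L5: {e}→∅

Conflict graph:
  d: ∅
  e: {h,m,n,y}
  h: {e,m,y}
  m: {e,h}
  n: {e}
  y: {e,h}

Registers:
  clique {e,h,m} ⇒ need ≥ 3
  3-colouring: R0={d,e}  R1={h,n}  R2={m,y}
  χ = 3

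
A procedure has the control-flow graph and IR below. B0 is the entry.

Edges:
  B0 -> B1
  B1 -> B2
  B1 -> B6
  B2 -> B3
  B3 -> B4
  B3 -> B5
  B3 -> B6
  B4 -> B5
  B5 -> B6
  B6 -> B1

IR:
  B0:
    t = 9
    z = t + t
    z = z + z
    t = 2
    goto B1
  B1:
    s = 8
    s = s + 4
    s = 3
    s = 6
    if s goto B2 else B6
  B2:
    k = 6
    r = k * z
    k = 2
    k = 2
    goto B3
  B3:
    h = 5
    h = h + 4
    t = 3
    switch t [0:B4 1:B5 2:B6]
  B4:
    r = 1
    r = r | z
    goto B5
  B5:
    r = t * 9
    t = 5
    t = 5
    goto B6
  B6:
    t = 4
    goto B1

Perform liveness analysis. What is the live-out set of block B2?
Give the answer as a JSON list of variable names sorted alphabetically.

Answer: ["z"]

Analysis:
Block summaries:
  B0 def {t,z} use ∅
  B1 def {s} use ∅
  B2 def {k,r} use {z}
  B3 def {h,t} use ∅
  B4 def {r} use {z}
  B5 def {r,t} use {t}
  B6 def {t} use ∅

Liveness:
  B0: in=∅ out={z}
  B1: in={z} out={z}
  B2: in={z} out={z}
  B3: in={z} out={t,z}
  B4: in={t,z} out={t,z}
  B5: in={t,z} out={z}
  B6: in={z} out={z}

live-out(B2) = ["z"]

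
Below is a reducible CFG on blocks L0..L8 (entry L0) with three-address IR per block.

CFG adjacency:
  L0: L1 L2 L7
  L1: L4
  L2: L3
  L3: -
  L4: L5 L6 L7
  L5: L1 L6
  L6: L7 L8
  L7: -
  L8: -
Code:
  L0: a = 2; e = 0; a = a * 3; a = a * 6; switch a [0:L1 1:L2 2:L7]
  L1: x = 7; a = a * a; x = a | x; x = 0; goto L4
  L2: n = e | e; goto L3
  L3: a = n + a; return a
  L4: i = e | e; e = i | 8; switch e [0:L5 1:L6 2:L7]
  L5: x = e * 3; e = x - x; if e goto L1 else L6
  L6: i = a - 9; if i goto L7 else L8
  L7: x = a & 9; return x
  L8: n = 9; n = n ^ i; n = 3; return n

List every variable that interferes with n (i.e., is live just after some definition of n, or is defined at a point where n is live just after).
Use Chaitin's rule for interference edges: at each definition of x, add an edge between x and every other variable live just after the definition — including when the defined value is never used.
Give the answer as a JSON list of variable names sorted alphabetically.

Answer: ["a", "i"]

Working:
Block summaries:
  L0: {a,e} / ∅
  L1: {a,x} / {a}
  L2: {n} / {e}
  L3: {a} / {a,n}
  L4: {e,i} / {e}
  L5: {e,x} / {e}
  L6: {i} / {a}
  L7: {x} / {a}
  L8: {n} / {i}

Liveness:
  live L0: ∅→{a,e}
  live L1: {a,e}→{a,e}
  live L2: {a,e}→{a,n}
  live L3: {a,n}→∅
  live L4: {a,e}→{a,e}
  live L5: {a,e}→{a,e}
  live L6: {a}→{a,i}
  live L7: {a}→∅
  live L8: {i}→∅

Interference:
  a: {e,i,n,x}
  e: {a,x}
  i: {a,n}
  n: {a,i}
  x: {a,e}

N(n) = ["a", "i"]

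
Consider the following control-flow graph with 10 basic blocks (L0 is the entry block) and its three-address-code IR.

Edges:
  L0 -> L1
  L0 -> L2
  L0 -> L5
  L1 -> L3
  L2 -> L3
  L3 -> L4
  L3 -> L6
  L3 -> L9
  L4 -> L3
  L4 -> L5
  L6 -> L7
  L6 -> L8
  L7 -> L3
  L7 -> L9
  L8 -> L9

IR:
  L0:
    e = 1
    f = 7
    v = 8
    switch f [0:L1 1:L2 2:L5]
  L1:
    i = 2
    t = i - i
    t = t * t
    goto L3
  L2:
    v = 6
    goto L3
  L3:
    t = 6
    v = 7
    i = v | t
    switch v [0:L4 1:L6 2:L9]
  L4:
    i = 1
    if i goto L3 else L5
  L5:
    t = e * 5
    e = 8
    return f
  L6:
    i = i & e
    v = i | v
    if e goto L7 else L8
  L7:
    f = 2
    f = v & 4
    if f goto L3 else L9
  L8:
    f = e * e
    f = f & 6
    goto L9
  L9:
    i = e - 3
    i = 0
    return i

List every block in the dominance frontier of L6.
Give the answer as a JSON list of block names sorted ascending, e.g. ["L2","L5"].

idom tree: L1←L0 L2←L0 L3←L0 L4←L3 L5←L0 L6←L3 L7←L6 L8←L6 L9←L3
Join-block Dom:
  L3: preds {L1,L2,L4,L7}: {L0,L1} ∩ {L0,L2} ∩ {L0,L3,L4} ∩ {L0,L3,L6,L7} = {L0}; idom=L0
  L5: preds {L0,L4}: {L0} ∩ {L0,L3,L4} = {L0}; idom=L0
  L9: preds {L3,L7,L8}: {L0,L3} ∩ {L0,L3,L6,L7} ∩ {L0,L3,L6,L8} = {L0,L3}; idom=L3

Frontier:
  L3←L1: walk L1 to L0
  L3←L2: walk L2 to L0
  L3←L4: walk L4→L3 to L0
  L3←L7: walk L7→L6→L3 to L0
  L5←L0: walk · to L0
  L5←L4: walk L4→L3 to L0
  L9←L3: walk · to L3
  L9←L7: walk L7→L6 to L3
  L9←L8: walk L8→L6 to L3
  L0: DF=∅
  L1: DF={L3}
  L2: DF={L3}
  L3: DF={L3,L5}
  L4: DF={L3,L5}
  L5: DF=∅
  L6: DF={L3,L9}
  L7: DF={L3,L9}
  L8: DF={L9}
  L9: DF=∅

DF(L6) = ["L3", "L9"]

Answer: ["L3", "L9"]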